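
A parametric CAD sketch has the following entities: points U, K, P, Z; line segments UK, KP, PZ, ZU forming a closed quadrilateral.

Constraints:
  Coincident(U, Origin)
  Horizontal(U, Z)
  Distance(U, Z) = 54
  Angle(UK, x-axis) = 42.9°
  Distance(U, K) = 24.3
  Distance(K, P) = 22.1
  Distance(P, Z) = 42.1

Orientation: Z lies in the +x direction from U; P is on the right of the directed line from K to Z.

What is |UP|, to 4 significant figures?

13.10

U is at the origin; UZ is horizontal with |UZ| = 54.0 and Z in +x, so Z = (54.0, 0). UK runs at 42.9° with |UK| = 24.3, so K = (17.80, 16.54). P is determined by |KP| = 22.1 and |PZ| = 42.1 together: it lies at the intersection of circle(K, 22.1) and circle(Z, 42.1). With |KZ| = 39.80, the foot of the radical line on KZ is 3.769 from K and the perpendicular offset is √(22.1² − 3.769²) = 21.78. Taking the right-of-KZ solution: P = (12.18, -4.831).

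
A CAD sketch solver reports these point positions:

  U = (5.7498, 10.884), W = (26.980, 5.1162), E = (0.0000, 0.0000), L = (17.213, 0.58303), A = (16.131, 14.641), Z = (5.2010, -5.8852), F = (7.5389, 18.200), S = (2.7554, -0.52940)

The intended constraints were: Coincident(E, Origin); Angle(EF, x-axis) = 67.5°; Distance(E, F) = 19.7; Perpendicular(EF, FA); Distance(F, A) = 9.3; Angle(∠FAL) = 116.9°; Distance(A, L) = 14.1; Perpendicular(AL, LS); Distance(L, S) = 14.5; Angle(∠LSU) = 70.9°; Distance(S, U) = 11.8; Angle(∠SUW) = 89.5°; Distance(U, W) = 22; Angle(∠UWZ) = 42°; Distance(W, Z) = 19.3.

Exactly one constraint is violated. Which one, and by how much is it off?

Distance(W, Z) = 19.3 — off by 5.10.

E = (0.00, 0.00) ✓; EF at 67.50° ✓; |EF| = 19.70 ✓; ∠(EF, FA) = 90.00° ✓; |FA| = 9.300 ✓; ∠FAL = 116.9° ✓; |AL| = 14.10 ✓; ∠(AL, LS) = 90.00° ✓; |LS| = 14.50 ✓; ∠LSU = 70.90° ✓; |SU| = 11.80 ✓; ∠SUW = 89.50° ✓; |UW| = 22.00 ✓; ∠UWZ = 42.00° ✓; |WZ| = 24.40 ✗.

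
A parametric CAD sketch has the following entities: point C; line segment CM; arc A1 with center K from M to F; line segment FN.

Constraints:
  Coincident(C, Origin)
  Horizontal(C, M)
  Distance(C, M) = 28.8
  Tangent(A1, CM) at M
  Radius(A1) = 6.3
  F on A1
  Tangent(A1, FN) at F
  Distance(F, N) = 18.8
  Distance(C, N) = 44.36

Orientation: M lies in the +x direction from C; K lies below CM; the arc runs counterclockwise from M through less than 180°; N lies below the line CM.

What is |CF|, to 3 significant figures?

26.4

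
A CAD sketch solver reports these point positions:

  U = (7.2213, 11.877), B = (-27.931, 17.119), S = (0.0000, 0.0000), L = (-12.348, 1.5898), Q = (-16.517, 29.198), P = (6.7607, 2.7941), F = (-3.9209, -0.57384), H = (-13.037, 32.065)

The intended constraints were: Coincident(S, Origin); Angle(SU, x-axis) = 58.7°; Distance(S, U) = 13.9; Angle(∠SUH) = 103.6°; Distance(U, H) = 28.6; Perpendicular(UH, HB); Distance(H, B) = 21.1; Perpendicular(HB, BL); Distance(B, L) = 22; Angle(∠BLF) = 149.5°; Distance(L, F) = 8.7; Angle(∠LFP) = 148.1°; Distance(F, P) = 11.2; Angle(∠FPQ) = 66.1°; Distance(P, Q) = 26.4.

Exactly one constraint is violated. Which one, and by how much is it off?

Distance(P, Q) = 26.4 — off by 8.80.

S = (0.00, 0.00) ✓; SU at 58.70° ✓; |SU| = 13.90 ✓; ∠SUH = 103.6° ✓; |UH| = 28.60 ✓; ∠(UH, HB) = 90.00° ✓; |HB| = 21.10 ✓; ∠(HB, BL) = 90.00° ✓; |BL| = 22.00 ✓; ∠BLF = 149.5° ✓; |LF| = 8.700 ✓; ∠LFP = 148.1° ✓; |FP| = 11.20 ✓; ∠FPQ = 66.10° ✓; |PQ| = 35.20 ✗.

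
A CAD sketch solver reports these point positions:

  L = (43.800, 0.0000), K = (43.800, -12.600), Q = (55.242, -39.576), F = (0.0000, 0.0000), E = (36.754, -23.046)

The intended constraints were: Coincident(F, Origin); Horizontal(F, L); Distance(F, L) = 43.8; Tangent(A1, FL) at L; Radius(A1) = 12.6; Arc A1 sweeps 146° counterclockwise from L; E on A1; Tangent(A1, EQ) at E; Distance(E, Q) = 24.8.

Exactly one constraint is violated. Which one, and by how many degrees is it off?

Tangent(A1, EQ) at E — off by 7.80°.

F = (0.00, 0.00) ✓; F.y = 0.00, L.y = 0.00 ✓; |FL| = 43.80 ✓; ∠(KL, LF) = 90.00° ✓; |KL| = 12.60 ✓; bearing(K→E) − bearing(K→L) = 146.0° ✓; |KE| = 12.60 ✓; ∠(KE, EQ) = 97.80° ✗; |EQ| = 24.80 ✓.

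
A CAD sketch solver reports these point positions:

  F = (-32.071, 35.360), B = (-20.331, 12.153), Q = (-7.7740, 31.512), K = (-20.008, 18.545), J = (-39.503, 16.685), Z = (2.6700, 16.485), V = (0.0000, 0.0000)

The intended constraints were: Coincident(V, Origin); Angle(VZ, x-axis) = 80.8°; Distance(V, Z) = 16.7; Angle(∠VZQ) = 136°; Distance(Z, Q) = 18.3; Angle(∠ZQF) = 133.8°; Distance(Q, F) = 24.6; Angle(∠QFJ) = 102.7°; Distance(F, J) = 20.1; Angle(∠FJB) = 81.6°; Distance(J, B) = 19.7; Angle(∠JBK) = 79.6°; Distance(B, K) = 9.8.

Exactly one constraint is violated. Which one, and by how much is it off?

Distance(B, K) = 9.8 — off by 3.40.

V = (0.00, 0.00) ✓; VZ at 80.80° ✓; |VZ| = 16.70 ✓; ∠VZQ = 136.0° ✓; |ZQ| = 18.30 ✓; ∠ZQF = 133.8° ✓; |QF| = 24.60 ✓; ∠QFJ = 102.7° ✓; |FJ| = 20.10 ✓; ∠FJB = 81.60° ✓; |JB| = 19.70 ✓; ∠JBK = 79.59° ✓; |BK| = 6.400 ✗.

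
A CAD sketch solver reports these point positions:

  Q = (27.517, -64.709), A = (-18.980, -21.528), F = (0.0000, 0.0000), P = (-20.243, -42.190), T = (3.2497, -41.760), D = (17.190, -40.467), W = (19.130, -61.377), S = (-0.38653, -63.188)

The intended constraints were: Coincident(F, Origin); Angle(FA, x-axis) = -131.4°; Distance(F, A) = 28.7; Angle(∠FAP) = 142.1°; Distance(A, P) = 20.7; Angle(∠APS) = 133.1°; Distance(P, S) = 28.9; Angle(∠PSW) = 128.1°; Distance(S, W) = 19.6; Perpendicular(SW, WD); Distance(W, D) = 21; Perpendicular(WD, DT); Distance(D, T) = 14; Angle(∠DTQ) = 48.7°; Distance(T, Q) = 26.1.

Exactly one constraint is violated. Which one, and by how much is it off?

Distance(T, Q) = 26.1 — off by 7.30.

F = (0.00, 0.00) ✓; FA at -131.4° ✓; |FA| = 28.70 ✓; ∠FAP = 142.1° ✓; |AP| = 20.70 ✓; ∠APS = 133.1° ✓; |PS| = 28.90 ✓; ∠PSW = 128.1° ✓; |SW| = 19.60 ✓; ∠(SW, WD) = 90.00° ✓; |WD| = 21.00 ✓; ∠(WD, DT) = 90.00° ✓; |DT| = 14.00 ✓; ∠DTQ = 48.70° ✓; |TQ| = 33.40 ✗.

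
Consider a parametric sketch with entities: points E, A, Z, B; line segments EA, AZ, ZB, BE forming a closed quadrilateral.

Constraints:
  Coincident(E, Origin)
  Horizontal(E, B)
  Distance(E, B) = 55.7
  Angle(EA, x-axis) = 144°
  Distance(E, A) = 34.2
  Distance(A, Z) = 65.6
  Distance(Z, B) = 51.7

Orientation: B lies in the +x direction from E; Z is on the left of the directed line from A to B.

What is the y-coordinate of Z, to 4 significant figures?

46.21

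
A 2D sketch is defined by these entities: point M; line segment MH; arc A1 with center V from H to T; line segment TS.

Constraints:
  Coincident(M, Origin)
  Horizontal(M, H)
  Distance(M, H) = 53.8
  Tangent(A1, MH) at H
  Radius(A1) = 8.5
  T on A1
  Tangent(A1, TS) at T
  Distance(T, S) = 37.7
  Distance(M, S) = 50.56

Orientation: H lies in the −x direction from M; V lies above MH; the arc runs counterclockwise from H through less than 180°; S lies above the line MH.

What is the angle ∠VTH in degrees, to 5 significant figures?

56.580°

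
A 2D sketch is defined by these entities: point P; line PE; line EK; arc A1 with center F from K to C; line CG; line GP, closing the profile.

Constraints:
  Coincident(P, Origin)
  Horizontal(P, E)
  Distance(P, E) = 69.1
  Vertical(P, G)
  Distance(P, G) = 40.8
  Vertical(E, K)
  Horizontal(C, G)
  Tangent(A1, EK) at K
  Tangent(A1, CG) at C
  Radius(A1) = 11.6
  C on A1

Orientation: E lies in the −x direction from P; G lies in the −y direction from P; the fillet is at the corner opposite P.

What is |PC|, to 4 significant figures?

70.50

P is at the origin; P and E share the same y with |PE| = 69.1 and E on the −x side, so E = (-69.10, 0.000). P and G share the same x with |PG| = 40.8 and G on the −y side, so G = (0.000, -40.80). The virtual corner opposite P is at (-69.10, -40.80). Tangency of A1 to EK means the radius FK is perpendicular to EK and since A1 is tangent to CG there, FC ⟂ CG, with radius 11.6, so the center F sits 11.6 in from both sides at F = (-57.50, -29.20). That places the tangent points at K = (-69.10, -29.20) on EK and C = (-57.50, -40.80) on CG. Then |PC| = |C − P| = 70.50.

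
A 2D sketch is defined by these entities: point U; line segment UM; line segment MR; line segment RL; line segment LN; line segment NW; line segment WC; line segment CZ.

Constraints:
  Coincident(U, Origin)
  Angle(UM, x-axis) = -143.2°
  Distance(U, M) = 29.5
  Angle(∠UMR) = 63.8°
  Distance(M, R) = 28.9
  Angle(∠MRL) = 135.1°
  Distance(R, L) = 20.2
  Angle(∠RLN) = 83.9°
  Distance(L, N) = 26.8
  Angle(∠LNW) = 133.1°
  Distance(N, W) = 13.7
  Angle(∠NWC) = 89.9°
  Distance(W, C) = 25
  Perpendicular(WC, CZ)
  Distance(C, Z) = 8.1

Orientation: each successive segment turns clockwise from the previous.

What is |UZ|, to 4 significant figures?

22.09

U is at the origin; UM runs at -143.2° with length 29.5, so M = (-23.62, -17.67). ∠UMR = 63.8° gives MR at 100.6° from the x-axis; with |MR| = 28.9, R = (-28.94, 10.74). ∠MRL = 135.1° gives RL at 55.70° from the x-axis; with |RL| = 20.2, L = (-17.55, 27.42). ∠RLN = 83.9° gives LN at -40.40° from the x-axis; with |LN| = 26.8, N = (2.855, 10.05). ∠LNW = 133.1° gives NW at -87.30° from the x-axis; with |NW| = 13.7, W = (3.500, -3.632). ∠NWC = 89.9° gives WC at -177.4° from the x-axis; with |WC| = 25.0, C = (-21.47, -4.766). WC ⟂ CZ, so CZ runs at 92.60°; with |CZ| = 8.1, Z = (-21.84, 3.326). Then |UZ| = |Z − U| = 22.09.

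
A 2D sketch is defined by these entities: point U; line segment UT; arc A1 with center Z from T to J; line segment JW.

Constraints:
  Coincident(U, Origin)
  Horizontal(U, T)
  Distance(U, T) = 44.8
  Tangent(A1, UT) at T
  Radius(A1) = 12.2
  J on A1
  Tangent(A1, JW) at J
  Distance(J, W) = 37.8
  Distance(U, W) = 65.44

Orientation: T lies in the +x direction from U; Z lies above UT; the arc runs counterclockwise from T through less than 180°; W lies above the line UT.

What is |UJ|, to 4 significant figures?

58.50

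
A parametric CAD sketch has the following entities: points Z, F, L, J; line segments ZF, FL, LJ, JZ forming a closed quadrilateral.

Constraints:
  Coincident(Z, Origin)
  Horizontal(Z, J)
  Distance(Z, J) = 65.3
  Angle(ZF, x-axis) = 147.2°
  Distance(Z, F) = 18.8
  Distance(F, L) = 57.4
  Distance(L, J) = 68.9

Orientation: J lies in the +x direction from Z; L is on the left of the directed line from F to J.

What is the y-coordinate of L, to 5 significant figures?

53.490

Checks: |FL| = 57.40 ✓; |LJ| = 68.90 ✓.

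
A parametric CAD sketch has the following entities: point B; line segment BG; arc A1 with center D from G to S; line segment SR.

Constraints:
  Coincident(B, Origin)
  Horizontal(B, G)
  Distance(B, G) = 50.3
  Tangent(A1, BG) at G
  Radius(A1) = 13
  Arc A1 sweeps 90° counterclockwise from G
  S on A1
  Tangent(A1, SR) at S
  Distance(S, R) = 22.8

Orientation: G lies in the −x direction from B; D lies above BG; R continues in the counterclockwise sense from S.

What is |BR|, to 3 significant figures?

51.7

B is at the origin; B and G share the same y with |BG| = 50.3 and G on the −x side, so G = (-50.3, 0.00). Tangency of A1 to BG means the radius DG is perpendicular to BG, so D = G + (0, 13) = (-50.3, 13.0). On A1, G sits at bearing -90° from D; a 90° counterclockwise sweep puts S at bearing 0°, so S = D + 13.0·(cos 0°, sin 0°) = (-37.3, 13.0). Tangency of A1 to SR means the radius DS is perpendicular to SR, so SR runs along (−sin 0°, cos 0°); with |SR| = 22.8, R = (-37.3, 35.8). Then |BR| = |R − B| = 51.7.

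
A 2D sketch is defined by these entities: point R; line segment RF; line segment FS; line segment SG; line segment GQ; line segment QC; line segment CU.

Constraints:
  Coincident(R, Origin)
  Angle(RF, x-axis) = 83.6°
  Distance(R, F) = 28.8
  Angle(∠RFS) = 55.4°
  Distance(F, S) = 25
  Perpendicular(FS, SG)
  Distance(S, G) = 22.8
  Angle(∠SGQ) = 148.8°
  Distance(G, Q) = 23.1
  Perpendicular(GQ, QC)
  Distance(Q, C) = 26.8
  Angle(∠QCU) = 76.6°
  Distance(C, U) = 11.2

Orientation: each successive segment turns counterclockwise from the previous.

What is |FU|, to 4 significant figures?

20.80

R is at the origin; RF runs at 83.6° with length 28.8, so F = (3.210, 28.62). ∠RFS = 55.4° gives FS at -151.8° from the x-axis; with |FS| = 25.0, S = (-18.82, 16.81). The perpendicularity gives SG at right angles to FS, so SG runs at -61.80°; with |SG| = 22.8, G = (-8.048, -3.287). ∠SGQ = 148.8° gives GQ at -30.60° from the x-axis; with |GQ| = 23.1, Q = (11.84, -15.05). GQ ⟂ QC, so QC runs at 59.40°; with |QC| = 26.8, C = (25.48, 8.022). ∠QCU = 76.6° gives CU at 162.8° from the x-axis; with |CU| = 11.2, U = (14.78, 11.33). Then |FU| = |U − F| = 20.80.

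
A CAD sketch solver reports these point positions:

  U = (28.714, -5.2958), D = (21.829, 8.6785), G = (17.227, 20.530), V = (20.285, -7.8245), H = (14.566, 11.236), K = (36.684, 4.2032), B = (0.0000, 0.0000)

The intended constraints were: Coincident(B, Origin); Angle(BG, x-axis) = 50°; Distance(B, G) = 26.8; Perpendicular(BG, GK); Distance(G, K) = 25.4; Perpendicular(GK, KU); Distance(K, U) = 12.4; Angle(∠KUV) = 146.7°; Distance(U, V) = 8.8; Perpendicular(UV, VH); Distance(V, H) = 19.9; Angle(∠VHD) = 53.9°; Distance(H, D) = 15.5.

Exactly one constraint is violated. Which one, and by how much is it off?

Distance(H, D) = 15.5 — off by 7.80.

B = (0.00, 0.00) ✓; BG at 50.00° ✓; |BG| = 26.80 ✓; ∠(BG, GK) = 90.00° ✓; |GK| = 25.40 ✓; ∠(GK, KU) = 90.00° ✓; |KU| = 12.40 ✓; ∠KUV = 146.7° ✓; |UV| = 8.800 ✓; ∠(UV, VH) = 90.00° ✓; |VH| = 19.90 ✓; ∠VHD = 53.90° ✓; |HD| = 7.700 ✗.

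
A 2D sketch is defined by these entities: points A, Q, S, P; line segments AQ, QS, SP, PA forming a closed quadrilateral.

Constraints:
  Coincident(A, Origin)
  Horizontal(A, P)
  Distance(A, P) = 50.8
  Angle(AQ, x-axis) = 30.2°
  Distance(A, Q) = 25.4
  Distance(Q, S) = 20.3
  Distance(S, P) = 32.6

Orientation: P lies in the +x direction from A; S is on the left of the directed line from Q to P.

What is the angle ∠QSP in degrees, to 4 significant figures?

68.76°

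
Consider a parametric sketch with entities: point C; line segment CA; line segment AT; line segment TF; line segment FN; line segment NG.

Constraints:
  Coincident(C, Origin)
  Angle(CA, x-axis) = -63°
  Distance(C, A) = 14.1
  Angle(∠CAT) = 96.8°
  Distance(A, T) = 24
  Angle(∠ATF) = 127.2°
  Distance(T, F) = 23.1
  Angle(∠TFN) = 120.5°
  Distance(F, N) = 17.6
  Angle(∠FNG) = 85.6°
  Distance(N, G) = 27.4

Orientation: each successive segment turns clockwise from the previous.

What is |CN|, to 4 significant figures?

38.91

∠ATF = 127.2° gives TF at 161.0° from the x-axis; with |TF| = 23.1, F = (-35.38, -18.39). ∠TFN = 120.5° gives FN at 101.5° from the x-axis; with |FN| = 17.6, N = (-38.89, -1.147). Then |CN| = |N − C| = 38.91.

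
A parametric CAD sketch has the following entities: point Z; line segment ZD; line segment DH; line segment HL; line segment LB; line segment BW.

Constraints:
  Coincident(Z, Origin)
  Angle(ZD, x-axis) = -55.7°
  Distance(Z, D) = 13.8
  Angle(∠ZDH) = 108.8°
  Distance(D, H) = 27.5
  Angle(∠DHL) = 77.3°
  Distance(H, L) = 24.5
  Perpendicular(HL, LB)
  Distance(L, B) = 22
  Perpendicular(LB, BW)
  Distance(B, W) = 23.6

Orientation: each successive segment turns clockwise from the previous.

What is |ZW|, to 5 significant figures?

19.890

Z is at the origin; ZD runs at -55.7° with length 13.8, so D = (7.7767, -11.400). ∠ZDH = 108.8° gives DH at -126.90° from the x-axis; with |DH| = 27.5, H = (-8.7349, -33.391). ∠DHL = 77.3° gives HL at 130.40° from the x-axis; with |HL| = 24.5, L = (-24.614, -14.734). HL is perpendicular to LB, so LB runs at 40.400°; with |LB| = 22.0, B = (-7.8600, -0.47516). LB is perpendicular to BW, so BW runs at -49.600°; with |BW| = 23.6, W = (7.4356, -18.447). Then |ZW| = |W − Z| = 19.890.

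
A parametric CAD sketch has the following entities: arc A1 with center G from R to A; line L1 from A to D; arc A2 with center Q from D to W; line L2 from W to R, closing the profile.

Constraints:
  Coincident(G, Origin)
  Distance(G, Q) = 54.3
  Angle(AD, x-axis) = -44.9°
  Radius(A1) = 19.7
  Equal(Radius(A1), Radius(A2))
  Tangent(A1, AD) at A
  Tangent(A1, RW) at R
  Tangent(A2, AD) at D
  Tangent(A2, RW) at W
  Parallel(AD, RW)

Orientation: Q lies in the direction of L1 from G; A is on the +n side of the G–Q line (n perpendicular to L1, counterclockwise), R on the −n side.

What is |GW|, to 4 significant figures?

57.76

The slot axis is L1's direction at -44.9°, so u = (cos -44.9°, sin -44.9°) = (0.7083, -0.7059) and n = (−sin -44.9°, cos -44.9°) = (0.7059, 0.7083). G is at the origin and Q lies 54.3 along u from G, so Q = 54.3·u = (38.46, -38.33). Tangency of A1 to both parallel lines with radius 19.7 puts A and R at G ± 19.7·n: A = (13.91, 13.95), R = (-13.91, -13.95). Equal radii place D and W the same way about Q: D = Q + 19.7·n = (52.37, -24.37), W = Q − 19.7·n = (24.56, -52.28). Then |GW| = |W − G| = 57.76.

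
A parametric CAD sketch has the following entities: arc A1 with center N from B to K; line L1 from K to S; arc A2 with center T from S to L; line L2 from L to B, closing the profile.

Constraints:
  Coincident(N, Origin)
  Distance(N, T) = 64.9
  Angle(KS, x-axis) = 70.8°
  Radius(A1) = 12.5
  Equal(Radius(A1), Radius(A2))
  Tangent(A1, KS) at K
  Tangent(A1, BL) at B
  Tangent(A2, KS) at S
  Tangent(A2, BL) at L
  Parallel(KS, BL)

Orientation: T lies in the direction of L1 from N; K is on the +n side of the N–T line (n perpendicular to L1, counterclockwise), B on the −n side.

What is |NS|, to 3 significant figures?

66.1

The slot axis is L1's direction at 70.8°, so u = (cos 70.8°, sin 70.8°) = (0.329, 0.944) and n = (−sin 70.8°, cos 70.8°) = (-0.944, 0.329). N is at the origin and T lies 64.9 along u from N, so T = 64.9·u = (21.3, 61.3). Tangency of A1 to both parallel lines with radius 12.5 puts K and B at N ± 12.5·n: K = (-11.8, 4.11), B = (11.8, -4.11). Equal radii place S and L the same way about T: S = T + 12.5·n = (9.54, 65.4), L = T − 12.5·n = (33.1, 57.2). Then |NS| = |S − N| = 66.1.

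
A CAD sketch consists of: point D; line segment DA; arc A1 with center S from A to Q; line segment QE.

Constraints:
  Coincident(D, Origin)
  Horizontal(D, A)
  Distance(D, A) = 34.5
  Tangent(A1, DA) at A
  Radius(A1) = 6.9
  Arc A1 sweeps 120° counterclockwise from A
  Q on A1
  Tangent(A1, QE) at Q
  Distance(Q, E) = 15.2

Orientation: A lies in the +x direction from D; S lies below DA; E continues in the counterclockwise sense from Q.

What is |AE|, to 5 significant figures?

23.570

D is at the origin; DA is horizontal with |DA| = 34.5 and A on the +x side, so A = (34.500, 0.0000). A1 meets DA tangentially, so SA is at right angles to DA, so S = A + (0, -6.9) = (34.500, -6.9000). On A1, A sits at bearing 90° from S; a 120° counterclockwise sweep puts Q at bearing 210°, so Q = S + 6.9·(cos 210°, sin 210°) = (28.524, -10.350). A1 meets QE tangentially, so SQ is at right angles to QE, so QE runs along (−sin 210°, cos 210°); with |QE| = 15.2, E = (36.124, -23.514). Then |AE| = |E − A| = 23.570.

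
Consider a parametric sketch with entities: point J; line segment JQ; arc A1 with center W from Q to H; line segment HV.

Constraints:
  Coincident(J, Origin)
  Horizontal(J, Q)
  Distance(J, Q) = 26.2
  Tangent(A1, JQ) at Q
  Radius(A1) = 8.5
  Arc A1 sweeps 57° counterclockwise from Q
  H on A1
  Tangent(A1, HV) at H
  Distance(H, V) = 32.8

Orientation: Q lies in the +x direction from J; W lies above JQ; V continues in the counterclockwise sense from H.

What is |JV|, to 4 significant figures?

60.04

J is at the origin; JQ is horizontal with |JQ| = 26.2 and Q on the +x side, so Q = (26.20, 0.000). The tangent condition forces WQ to be normal to JQ, so W = Q + (0, 8.5) = (26.20, 8.500). On A1, Q sits at bearing -90° from W; a 57° counterclockwise sweep puts H at bearing -33°, so H = W + 8.5·(cos -33°, sin -33°) = (33.33, 3.871). A1 meets HV tangentially, so WH is at right angles to HV, so HV runs along (−sin -33°, cos -33°); with |HV| = 32.8, V = (51.19, 31.38). Then |JV| = |V − J| = 60.04.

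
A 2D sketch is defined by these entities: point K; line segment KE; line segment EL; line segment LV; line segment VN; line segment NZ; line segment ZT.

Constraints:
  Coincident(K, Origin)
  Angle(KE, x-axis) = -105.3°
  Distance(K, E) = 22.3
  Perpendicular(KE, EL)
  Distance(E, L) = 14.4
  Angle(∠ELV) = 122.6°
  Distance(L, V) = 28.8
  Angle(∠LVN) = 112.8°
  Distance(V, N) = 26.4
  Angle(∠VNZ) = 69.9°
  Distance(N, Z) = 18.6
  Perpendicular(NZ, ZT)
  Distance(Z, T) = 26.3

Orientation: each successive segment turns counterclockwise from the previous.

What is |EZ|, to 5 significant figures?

31.095

∠LVN = 112.8° gives VN at 109.30° from the x-axis; with |VN| = 26.4, N = (20.649, 18.915). ∠VNZ = 69.9° gives NZ at -140.60° from the x-axis; with |NZ| = 18.6, Z = (6.2757, 7.1092). Then |EZ| = |Z − E| = 31.095.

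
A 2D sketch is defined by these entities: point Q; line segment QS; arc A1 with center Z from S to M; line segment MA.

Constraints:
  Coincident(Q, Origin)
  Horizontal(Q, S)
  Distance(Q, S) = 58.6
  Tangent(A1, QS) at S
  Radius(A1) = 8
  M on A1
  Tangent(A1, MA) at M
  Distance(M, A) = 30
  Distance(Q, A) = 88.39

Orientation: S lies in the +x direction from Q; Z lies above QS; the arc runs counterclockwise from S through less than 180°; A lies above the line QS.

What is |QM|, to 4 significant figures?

64.49

Q is at the origin; Q and S share the same y with |QS| = 58.6 and S on the +x side, so S = (58.60, 0.000). Since A1 is tangent to QS there, ZS ⟂ QS, so Z = S + (0, 8) = (58.60, 8.000). Since ZM ⟂ MA (tangency), |ZA| = √(8.0² + 30.0²) = 31.05 regardless of where M sits on A1. So A lies on both circle(Q, 88.39) and circle(Z, 31.05); the above-QS intersection is A = (84.95, 24.42). M is the foot of the tangent from A: M = (64.44, 2.531).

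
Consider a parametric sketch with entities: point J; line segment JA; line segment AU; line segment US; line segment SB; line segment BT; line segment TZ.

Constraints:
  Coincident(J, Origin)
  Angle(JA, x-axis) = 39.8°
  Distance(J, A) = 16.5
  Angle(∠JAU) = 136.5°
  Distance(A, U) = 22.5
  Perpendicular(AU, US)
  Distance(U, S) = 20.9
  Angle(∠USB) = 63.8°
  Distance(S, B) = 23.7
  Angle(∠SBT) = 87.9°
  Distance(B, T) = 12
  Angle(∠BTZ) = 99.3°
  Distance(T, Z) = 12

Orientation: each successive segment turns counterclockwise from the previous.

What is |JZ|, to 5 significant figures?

31.175

∠SBT = 87.9° gives BT at 21.600° from the x-axis; with |BT| = 12.0, T = (13.613, 17.423). ∠BTZ = 99.3° gives TZ at 102.30° from the x-axis; with |TZ| = 12.0, Z = (11.057, 29.148). Then |JZ| = |Z − J| = 31.175.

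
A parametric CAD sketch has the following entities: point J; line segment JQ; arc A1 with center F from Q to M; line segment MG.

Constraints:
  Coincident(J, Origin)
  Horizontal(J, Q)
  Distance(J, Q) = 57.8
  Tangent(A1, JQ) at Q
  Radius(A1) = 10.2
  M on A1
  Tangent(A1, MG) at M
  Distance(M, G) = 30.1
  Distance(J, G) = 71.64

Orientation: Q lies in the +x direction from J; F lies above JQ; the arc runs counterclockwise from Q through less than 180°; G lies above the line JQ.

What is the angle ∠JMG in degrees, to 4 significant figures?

82.96°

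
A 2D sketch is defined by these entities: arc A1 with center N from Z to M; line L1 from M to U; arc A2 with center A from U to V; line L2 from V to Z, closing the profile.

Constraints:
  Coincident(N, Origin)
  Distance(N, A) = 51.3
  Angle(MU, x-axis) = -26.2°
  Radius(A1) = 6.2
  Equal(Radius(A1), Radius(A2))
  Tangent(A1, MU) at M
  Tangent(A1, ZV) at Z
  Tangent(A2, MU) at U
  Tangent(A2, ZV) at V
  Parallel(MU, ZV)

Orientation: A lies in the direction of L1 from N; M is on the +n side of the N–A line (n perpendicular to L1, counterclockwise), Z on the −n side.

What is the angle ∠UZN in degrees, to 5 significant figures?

76.411°

The slot axis is L1's direction at -26.2°, so u = (cos -26.2°, sin -26.2°) = (0.89726, -0.44151) and n = (−sin -26.2°, cos -26.2°) = (0.44151, 0.89726). N is at the origin and A lies 51.3 along u from N, so A = 51.3·u = (46.029, -22.649). Tangency of A1 to both parallel lines with radius 6.2 puts M and Z at N ± 6.2·n: M = (2.7373, 5.5630), Z = (-2.7373, -5.5630). Equal radii place U and V the same way about A: U = A + 6.2·n = (48.767, -17.086), V = A − 6.2·n = (43.292, -28.212). Then cos ∠UZN = ZU·ZN / (|ZU||ZN|), giving 76.411°.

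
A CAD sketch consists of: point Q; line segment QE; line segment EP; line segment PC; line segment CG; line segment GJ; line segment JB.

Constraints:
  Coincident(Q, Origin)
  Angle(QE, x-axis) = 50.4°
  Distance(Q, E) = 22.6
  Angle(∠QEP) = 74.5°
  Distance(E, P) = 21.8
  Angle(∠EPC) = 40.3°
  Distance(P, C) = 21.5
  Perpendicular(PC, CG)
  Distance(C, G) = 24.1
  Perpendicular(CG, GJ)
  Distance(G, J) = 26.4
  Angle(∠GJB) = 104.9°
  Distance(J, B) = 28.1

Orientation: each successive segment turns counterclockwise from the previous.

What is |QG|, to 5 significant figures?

30.861

Q is at the origin; QE runs at 50.4° with length 22.6, so E = (14.406, 17.414). ∠QEP = 74.5° gives EP at 155.90° from the x-axis; with |EP| = 21.8, P = (-5.4940, 26.315). ∠EPC = 40.3° gives PC at -64.400° from the x-axis; with |PC| = 21.5, C = (3.7958, 6.9258). The perpendicularity gives CG at right angles to PC, so CG runs at 25.600°; with |CG| = 24.1, G = (25.530, 17.339). Then |QG| = |G − Q| = 30.861.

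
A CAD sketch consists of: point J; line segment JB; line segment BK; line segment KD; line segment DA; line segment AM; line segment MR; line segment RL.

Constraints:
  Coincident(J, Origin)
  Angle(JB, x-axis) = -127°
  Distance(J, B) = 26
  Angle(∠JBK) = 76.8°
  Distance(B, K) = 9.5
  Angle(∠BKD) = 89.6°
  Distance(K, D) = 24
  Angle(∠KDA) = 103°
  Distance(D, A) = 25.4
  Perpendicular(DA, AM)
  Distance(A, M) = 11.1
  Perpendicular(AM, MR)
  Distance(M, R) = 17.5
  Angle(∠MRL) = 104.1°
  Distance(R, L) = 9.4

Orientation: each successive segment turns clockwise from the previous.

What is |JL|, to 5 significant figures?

3.2269

J is at the origin; JB runs at -127.0° with length 26.0, so B = (-15.647, -20.765). ∠JBK = 76.8° gives BK at 129.80° from the x-axis; with |BK| = 9.5, K = (-21.728, -13.466). ∠BKD = 89.6° gives KD at 39.400° from the x-axis; with |KD| = 24.0, D = (-3.1826, 1.7677). ∠KDA = 103.0° gives DA at -37.600° from the x-axis; with |DA| = 25.4, A = (16.942, -13.730). The perpendicularity gives AM at right angles to DA, so AM runs at -127.60°; with |AM| = 11.1, M = (10.169, -22.524). AM ⟂ MR, so MR runs at 142.40°; with |MR| = 17.5, R = (-3.6962, -11.847). ∠MRL = 104.1° gives RL at 66.500° from the x-axis; with |RL| = 9.4, L = (0.052091, -3.2265). Then |JL| = |L − J| = 3.2269.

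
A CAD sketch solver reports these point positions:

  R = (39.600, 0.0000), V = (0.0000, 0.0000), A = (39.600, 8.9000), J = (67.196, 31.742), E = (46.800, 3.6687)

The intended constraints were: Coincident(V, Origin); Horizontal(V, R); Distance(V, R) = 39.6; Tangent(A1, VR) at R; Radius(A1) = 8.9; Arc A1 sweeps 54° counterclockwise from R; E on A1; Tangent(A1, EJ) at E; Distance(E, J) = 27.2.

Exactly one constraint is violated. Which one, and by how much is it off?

Distance(E, J) = 27.2 — off by 7.50.

V = (0.00, 0.00) ✓; V.y = 0.00, R.y = 0.00 ✓; |VR| = 39.60 ✓; ∠(AR, RV) = 90.00° ✓; |AR| = 8.900 ✓; bearing(A→E) − bearing(A→R) = 54.00° ✓; |AE| = 8.900 ✓; ∠(AE, EJ) = 90.00° ✓; |EJ| = 34.70 ✗.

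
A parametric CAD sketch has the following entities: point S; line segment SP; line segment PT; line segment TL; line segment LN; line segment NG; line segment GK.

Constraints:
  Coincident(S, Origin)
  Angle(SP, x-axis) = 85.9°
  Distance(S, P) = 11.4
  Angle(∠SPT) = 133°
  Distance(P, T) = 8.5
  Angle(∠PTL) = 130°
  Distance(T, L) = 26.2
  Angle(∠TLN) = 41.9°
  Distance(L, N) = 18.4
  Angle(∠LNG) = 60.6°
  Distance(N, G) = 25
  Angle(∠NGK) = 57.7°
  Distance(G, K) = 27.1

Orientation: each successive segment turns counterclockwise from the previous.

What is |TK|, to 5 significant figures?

32.724

∠LNG = 60.6° gives NG at 80.400° from the x-axis; with |NG| = 25.0, G = (-12.669, 29.342). ∠NGK = 57.7° gives GK at -157.30° from the x-axis; with |GK| = 27.1, K = (-37.670, 18.884). Then |TK| = |K − T| = 32.724.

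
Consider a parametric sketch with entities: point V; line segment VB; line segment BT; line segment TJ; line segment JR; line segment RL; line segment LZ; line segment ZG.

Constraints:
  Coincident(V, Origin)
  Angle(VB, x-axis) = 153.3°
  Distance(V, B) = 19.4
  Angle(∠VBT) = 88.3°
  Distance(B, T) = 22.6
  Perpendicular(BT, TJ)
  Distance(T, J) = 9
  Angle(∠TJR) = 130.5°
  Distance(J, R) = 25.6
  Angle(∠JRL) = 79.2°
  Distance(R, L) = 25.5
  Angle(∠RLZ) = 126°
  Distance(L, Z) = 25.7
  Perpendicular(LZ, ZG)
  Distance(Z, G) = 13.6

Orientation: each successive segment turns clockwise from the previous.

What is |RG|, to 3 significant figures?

41.3

∠RLZ = 126.0° gives LZ at 127° from the x-axis; with |LZ| = 25.7, Z = (-34.4, 19.2). LZ is perpendicular to ZG, so ZG runs at 37.3°; with |ZG| = 13.6, G = (-23.5, 27.4). Then |RG| = |G − R| = 41.3.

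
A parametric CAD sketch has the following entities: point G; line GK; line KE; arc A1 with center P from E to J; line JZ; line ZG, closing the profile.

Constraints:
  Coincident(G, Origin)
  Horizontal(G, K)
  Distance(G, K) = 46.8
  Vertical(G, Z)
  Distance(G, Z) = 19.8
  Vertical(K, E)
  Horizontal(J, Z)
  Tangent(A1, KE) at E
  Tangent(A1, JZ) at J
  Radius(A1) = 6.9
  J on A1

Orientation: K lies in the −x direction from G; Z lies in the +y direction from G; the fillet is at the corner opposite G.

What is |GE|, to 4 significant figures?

48.55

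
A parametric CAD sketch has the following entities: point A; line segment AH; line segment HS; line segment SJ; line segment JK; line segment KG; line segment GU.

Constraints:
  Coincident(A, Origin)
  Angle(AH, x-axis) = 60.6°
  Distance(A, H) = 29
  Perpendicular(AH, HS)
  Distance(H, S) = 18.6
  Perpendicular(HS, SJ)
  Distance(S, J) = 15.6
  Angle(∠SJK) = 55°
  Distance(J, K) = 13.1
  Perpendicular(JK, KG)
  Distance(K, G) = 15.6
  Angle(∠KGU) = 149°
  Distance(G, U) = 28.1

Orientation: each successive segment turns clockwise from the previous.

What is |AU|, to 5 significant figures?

61.977

JK ⟂ KG, so KG runs at 25.600°; with |KG| = 15.6, G = (31.191, 21.098). ∠KGU = 149.0° gives GU at -5.4000° from the x-axis; with |GU| = 28.1, U = (59.166, 18.454). Then |AU| = |U − A| = 61.977.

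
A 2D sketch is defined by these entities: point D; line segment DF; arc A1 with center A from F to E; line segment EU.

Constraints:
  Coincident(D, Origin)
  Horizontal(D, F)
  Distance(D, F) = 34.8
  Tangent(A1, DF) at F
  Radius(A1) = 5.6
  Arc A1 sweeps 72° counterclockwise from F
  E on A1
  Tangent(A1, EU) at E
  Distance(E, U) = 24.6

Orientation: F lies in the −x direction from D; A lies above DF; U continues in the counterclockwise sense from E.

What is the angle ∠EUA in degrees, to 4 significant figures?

12.82°

On A1, F sits at bearing -90° from A; a 72° counterclockwise sweep puts E at bearing -18°, so E = A + 5.6·(cos -18°, sin -18°) = (-29.47, 3.870). Since A1 is tangent to EU there, AE ⟂ EU, so EU runs along (−sin -18°, cos -18°); with |EU| = 24.6, U = (-21.87, 27.27). Then cos ∠EUA = UE·UA / (|UE||UA|), giving 12.82°.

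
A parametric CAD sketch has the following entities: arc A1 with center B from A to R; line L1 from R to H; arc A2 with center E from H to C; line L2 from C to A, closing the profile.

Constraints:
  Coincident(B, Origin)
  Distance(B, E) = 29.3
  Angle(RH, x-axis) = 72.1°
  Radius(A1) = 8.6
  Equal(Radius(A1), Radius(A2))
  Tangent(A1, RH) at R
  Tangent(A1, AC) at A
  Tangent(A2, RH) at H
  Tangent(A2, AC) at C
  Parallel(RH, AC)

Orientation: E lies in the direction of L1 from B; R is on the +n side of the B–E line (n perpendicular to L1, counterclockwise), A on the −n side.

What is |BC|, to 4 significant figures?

30.54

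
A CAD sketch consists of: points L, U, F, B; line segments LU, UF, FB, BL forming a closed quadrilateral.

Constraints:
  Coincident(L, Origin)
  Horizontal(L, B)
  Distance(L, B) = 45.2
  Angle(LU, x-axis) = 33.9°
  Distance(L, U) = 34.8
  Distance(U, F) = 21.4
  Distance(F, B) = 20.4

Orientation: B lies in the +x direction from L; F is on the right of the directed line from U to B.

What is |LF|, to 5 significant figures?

24.916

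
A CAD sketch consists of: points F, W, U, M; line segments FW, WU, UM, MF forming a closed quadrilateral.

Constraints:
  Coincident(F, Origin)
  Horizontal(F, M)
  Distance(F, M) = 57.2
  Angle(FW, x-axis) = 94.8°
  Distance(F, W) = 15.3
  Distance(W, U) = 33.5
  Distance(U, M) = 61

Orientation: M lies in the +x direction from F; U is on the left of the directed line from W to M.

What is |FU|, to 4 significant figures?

46.92

Checks: |WU| = 33.50 ✓; |UM| = 61.00 ✓.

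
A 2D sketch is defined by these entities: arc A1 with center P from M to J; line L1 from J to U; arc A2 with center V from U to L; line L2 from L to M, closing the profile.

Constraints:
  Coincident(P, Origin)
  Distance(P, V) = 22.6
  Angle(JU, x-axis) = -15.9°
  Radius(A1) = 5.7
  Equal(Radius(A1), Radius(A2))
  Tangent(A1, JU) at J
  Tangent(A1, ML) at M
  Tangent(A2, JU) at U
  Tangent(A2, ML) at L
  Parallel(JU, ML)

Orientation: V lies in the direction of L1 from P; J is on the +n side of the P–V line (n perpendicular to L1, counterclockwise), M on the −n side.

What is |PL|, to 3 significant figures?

23.3

Tangency of A1 to both parallel lines with radius 5.7 puts J and M at P ± 5.7·n: J = (1.56, 5.48), M = (-1.56, -5.48). Equal radii place U and L the same way about V: U = V + 5.7·n = (23.3, -0.710), L = V − 5.7·n = (20.2, -11.7). Then |PL| = |L − P| = 23.3.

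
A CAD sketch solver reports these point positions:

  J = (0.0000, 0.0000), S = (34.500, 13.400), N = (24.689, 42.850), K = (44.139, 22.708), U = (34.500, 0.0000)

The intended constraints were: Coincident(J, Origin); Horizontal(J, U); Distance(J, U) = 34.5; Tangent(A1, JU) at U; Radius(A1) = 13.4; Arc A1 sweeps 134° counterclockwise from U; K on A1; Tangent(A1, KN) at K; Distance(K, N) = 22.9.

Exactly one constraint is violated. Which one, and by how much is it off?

Distance(K, N) = 22.9 — off by 5.10.

J = (0.00, 0.00) ✓; J.y = 0.00, U.y = 0.00 ✓; |JU| = 34.50 ✓; ∠(SU, UJ) = 90.00° ✓; |SU| = 13.40 ✓; bearing(S→K) − bearing(S→U) = 134.0° ✓; |SK| = 13.40 ✓; ∠(SK, KN) = 90.00° ✓; |KN| = 28.00 ✗.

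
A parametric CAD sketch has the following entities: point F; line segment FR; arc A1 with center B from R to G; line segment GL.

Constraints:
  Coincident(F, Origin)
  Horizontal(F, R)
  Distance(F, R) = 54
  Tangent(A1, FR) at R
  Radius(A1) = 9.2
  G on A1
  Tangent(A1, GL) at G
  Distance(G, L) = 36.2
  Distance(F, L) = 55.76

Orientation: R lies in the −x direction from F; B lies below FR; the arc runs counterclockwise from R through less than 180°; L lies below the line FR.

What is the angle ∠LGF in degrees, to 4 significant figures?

61.95°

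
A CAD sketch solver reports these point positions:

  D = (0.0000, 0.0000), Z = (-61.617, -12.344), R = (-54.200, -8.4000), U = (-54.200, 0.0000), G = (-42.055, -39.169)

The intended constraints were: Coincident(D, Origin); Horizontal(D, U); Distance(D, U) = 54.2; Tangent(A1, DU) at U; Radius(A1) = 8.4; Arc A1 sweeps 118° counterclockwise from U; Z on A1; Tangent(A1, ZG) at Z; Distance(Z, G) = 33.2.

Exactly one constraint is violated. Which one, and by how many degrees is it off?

Tangent(A1, ZG) at Z — off by 8.10°.

D = (0.00, 0.00) ✓; D.y = 0.00, U.y = 0.00 ✓; |DU| = 54.20 ✓; ∠(RU, UD) = 90.00° ✓; |RU| = 8.400 ✓; bearing(R→Z) − bearing(R→U) = 118.0° ✓; |RZ| = 8.400 ✓; ∠(RZ, ZG) = 81.90° ✗; |ZG| = 33.20 ✓.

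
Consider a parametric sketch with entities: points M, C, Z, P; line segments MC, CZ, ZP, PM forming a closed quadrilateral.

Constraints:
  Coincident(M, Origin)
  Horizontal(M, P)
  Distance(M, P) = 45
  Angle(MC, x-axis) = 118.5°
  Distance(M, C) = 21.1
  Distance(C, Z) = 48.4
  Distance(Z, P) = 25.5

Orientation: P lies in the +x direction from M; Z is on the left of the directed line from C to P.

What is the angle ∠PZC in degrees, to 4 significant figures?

98.94°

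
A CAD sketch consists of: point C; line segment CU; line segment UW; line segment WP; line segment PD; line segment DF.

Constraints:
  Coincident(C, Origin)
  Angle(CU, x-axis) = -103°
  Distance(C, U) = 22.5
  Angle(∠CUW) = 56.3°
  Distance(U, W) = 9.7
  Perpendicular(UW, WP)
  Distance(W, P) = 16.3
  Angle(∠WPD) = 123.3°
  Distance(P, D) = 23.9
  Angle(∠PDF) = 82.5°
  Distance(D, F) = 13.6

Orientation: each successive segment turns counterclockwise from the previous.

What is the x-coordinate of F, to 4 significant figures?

-26.28

C is at the origin; CU runs at -103.0° with length 22.5, so U = (-5.061, -21.92). ∠CUW = 56.3° gives UW at 20.70° from the x-axis; with |UW| = 9.7, W = (4.012, -18.49). UW is perpendicular to WP, so WP runs at 110.7°; with |WP| = 16.3, P = (-1.749, -3.247). ∠WPD = 123.3° gives PD at 167.4° from the x-axis; with |PD| = 23.9, D = (-25.07, 1.967). ∠PDF = 82.5° gives DF at -95.10° from the x-axis; with |DF| = 13.6, F = (-26.28, -11.58). So F.x = -26.28.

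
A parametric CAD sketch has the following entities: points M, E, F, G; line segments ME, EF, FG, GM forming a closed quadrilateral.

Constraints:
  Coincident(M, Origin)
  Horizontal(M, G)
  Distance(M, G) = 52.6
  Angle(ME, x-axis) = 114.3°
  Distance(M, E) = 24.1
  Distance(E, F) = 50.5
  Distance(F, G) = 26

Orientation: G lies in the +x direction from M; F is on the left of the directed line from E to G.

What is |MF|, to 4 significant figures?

46.66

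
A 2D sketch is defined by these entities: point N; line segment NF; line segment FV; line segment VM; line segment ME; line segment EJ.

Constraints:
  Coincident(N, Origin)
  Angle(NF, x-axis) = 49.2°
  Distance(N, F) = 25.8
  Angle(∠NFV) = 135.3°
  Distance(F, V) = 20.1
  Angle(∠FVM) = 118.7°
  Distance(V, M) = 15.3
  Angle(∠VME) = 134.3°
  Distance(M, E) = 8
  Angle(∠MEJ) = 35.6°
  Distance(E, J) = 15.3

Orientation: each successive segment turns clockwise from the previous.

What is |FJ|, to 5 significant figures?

21.269

N is at the origin; NF runs at 49.2° with length 25.8, so F = (16.858, 19.530). ∠NFV = 135.3° gives FV at 4.5000° from the x-axis; with |FV| = 20.1, V = (36.896, 21.108). ∠FVM = 118.7° gives VM at -56.800° from the x-axis; with |VM| = 15.3, M = (45.274, 8.3050). ∠VME = 134.3° gives ME at -102.50° from the x-axis; with |ME| = 8.0, E = (43.542, 0.49464). ∠MEJ = 35.6° gives EJ at 113.10° from the x-axis; with |EJ| = 15.3, J = (37.540, 14.568). Then |FJ| = |J − F| = 21.269.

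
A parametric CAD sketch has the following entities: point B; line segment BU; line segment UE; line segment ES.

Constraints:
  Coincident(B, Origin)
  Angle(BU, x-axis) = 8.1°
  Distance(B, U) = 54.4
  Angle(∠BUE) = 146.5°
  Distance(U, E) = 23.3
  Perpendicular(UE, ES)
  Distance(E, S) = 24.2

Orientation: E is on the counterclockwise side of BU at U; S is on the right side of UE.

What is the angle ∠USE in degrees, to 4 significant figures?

43.91°

B is at the origin; BU runs at 8.1° with length 54.4, so U = 54.4·(cos 8.1°, sin 8.1°) = (53.86, 7.665). ∠BUE = 146.5°, so UE runs at 8.1° + (180° − 146.5°) = 41.60° from the x-axis; with |UE| = 23.3, E = U + 23.3·(cos 41.60°, sin 41.60°) = (71.28, 23.13). UE is perpendicular to ES; with |ES| = 24.2 on the right of UE, S = E + 24.2·(0.6639, -0.7478) = (87.35, 5.038). Then cos ∠USE = SU·SE / (|SU||SE|), giving 43.91°.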